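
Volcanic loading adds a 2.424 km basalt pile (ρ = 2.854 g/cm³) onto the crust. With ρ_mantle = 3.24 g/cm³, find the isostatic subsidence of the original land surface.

2.14 km

Subaerial loading: s = t ρ_load / ρ_m.
s = 2.424 km × 2.854/3.24 = 2.14 km.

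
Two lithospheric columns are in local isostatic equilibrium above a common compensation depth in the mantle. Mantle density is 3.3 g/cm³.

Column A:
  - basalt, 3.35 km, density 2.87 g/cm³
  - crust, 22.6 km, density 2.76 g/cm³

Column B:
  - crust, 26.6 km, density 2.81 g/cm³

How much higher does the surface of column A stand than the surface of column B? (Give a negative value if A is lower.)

For any compensation level in the mantle, the mantle terms cancel and isostasy reduces to e = (Σt_A − Σt_B) − (Σ(ρt)_A − Σ(ρt)_B) / ρ_m.
Σt_A = 25.95 km; Σt_B = 26.6 km; Σ(ρt)_A = 71.9905; Σ(ρt)_B = 74.746 (in km·g/cm³).
e = (25.95 − 26.6) − (71.9905 − 74.746) / 3.3 = 0.185 km.

0.185 km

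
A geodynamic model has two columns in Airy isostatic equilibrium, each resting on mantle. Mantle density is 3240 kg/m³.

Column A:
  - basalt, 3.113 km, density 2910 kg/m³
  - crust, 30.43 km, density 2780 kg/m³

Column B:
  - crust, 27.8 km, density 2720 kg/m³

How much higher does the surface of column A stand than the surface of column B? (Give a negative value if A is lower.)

For any compensation level in the mantle, the mantle terms cancel and isostasy reduces to e = (Σt_A − Σt_B) − (Σ(ρt)_A − Σ(ρt)_B) / ρ_m.
Σt_A = 33.543 km; Σt_B = 27.8 km; Σ(ρt)_A = 93654.23; Σ(ρt)_B = 75616 (in km·kg/m³).
e = (33.543 − 27.8) − (93654.23 − 75616) / 3240 = 0.176 km.

0.176 km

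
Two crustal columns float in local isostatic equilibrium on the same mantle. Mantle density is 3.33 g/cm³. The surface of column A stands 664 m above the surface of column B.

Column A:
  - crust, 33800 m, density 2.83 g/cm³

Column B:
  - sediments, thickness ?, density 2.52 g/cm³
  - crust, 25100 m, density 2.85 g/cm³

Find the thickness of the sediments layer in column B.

Take the compensation level at the base of the deeper column (depth z_c below the surface of column A) and equate Σ ρ_i t_i down to z_c; mantle fills any gap and the z_c terms cancel.
Column A: 33800×2.83 + (z_c − 33800)×3.33
Column B: 664×0 + x×2.52 + 25100×2.85 + (z_c − 664 − 25100 − x)×3.33
The z_c×3.33 term appears on both sides and cancels. Collect the known terms of each column as K = Σ(ρt)_known − 3.33 × (depth of known layers): K_A = 95654 − 3.33×33800 = −16900; K_B = 71535 − 3.33×(664 + 25100) = −14259.12.
Balance: K_A = K_B − x×(3.33 − 2.52), so x = (K_B − K_A)/(3.33 − 2.52) = 2640.88/0.81 = 3260 m.

3260 m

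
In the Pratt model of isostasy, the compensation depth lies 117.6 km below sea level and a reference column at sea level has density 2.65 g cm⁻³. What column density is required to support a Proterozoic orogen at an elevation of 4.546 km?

Pratt balance: ρ_ref D = ρ (D + h).
ρ = ρ_ref D/(D + h) = 2.65 × 117.6 km/(117.6 km + 4.546 km) = 2.55 g cm⁻³.

2.55 g cm⁻³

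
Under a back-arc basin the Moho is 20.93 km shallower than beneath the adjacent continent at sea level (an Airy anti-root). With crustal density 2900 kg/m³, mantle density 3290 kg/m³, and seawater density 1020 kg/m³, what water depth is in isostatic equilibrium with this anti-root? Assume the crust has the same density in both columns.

Replacing a thickness d of crust by seawater at the top must be balanced by replacing crust with mantle at the base: d (ρ_c − ρ_w) = a (ρ_m − ρ_c).
d = a (ρ_m − ρ_c)/(ρ_c − ρ_w) = 20.93 km × 390/1880 = 4.34 km.

4.34 km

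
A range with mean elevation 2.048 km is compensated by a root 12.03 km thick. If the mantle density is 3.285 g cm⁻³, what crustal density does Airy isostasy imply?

ρ_c h = (ρ_m − ρ_c) r → ρ_c (h + r) = ρ_m r → ρ_c = ρ_m r / (h + r).
ρ_c = 3.285 × 12.03 km / (2.048 km + 12.03 km) = 2.81 g cm⁻³.

2.81 g cm⁻³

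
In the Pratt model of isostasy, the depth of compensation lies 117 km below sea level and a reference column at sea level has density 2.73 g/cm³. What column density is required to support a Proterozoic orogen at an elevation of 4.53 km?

2.63 g/cm³

Pratt balance: ρ_ref D = ρ (D + h).
ρ = ρ_ref D/(D + h) = 2.73 × 117 km/(117 km + 4.53 km) = 2.63 g/cm³.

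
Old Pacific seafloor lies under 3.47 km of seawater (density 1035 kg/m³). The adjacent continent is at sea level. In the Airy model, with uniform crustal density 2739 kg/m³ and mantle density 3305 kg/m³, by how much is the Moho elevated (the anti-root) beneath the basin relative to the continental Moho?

Balancing pressure at the compensation depth: replacing crust with seawater at the top is compensated by replacing crust with mantle at the base: d (ρ_c − ρ_w) = a (ρ_m − ρ_c).
a = d (ρ_c − ρ_w)/(ρ_m − ρ_c) = 3.47 km × 1704/566 = 10.4 km.

10.4 km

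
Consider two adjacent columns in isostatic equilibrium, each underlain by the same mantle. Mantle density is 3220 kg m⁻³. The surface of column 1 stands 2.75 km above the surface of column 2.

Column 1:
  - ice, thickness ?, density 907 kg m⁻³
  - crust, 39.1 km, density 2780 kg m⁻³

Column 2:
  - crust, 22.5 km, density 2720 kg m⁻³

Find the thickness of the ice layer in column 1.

Take the compensation level at the base of the deeper column (depth z_c below the surface of column 1) and equate Σ ρ_i t_i down to z_c; mantle fills any gap and the z_c terms cancel.
Column 1: x×907 + 39.1×2780 + (z_c − 39.1 − x)×3220
Column 2: 2.75×0 + 22.5×2720 + (z_c − 2.75 − 22.5)×3220
The z_c×3220 term appears on both sides and cancels. Collect the known terms of each column as K = Σ(ρt)_known − 3220 × (depth of known layers): K_1 = 108698 − 3220×39.1 = −17204; K_2 = 61200 − 3220×(2.75 + 22.5) = −20105.
Balance: K_1 − x×(3220 − 907) = K_2, so x = (K_1 − K_2)/(3220 − 907) = 2901/2313 = 1.25 km.

1.25 km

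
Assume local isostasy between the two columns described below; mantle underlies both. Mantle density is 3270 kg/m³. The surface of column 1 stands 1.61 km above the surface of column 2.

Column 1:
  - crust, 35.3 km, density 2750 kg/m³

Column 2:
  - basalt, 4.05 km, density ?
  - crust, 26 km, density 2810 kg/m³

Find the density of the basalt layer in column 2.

2990 kg/m³

Take the compensation level at the base of the deeper column (depth z_c below the surface of column 1) and equate Σ ρ_i t_i down to z_c; mantle fills any gap and the z_c terms cancel.
Column 1: 35.3×2750 + (z_c − 35.3)×3270
Column 2: 1.61×0 + 4.05×ρ + 26×2810 + (z_c − 1.61 − 30.05)×3270
The z_c×3270 term appears on both sides and cancels. Collect the known terms of each column as K = Σ(ρt)_known − 3270 × (depth of known layers): K_1 = 97075 − 3270×35.3 = −18356; K_2 = 73060 − 3270×(1.61 + 30.05) = −30468.2.
Balance: K_1 = K_2 + 4.05×ρ, so ρ = (K_1 − K_2)/4.05 = 12112.2/4.05 = 2990 kg/m³.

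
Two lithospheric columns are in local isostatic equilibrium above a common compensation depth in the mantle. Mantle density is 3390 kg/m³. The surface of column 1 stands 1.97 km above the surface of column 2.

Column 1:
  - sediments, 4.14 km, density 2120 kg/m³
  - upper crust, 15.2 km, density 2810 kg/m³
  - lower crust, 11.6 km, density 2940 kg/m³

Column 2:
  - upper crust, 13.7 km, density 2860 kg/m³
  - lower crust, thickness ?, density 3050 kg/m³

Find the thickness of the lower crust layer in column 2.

15.7 km

Take the compensation level at the base of the deeper column (depth z_c below the surface of column 1) and equate Σ ρ_i t_i down to z_c; mantle fills any gap and the z_c terms cancel.
Column 1: 4.14×2120 + 15.2×2810 + 11.6×2940 + (z_c − 30.94)×3390
Column 2: 1.97×0 + 13.7×2860 + x×3050 + (z_c − 1.97 − 13.7 − x)×3390
The z_c×3390 term appears on both sides and cancels. Collect the known terms of each column as K = Σ(ρt)_known − 3390 × (depth of known layers): K_1 = 85592.8 − 3390×30.94 = −19293.8; K_2 = 39182 − 3390×(1.97 + 13.7) = −13939.3.
Balance: K_1 = K_2 − x×(3390 − 3050), so x = (K_2 − K_1)/(3390 − 3050) = 5354.5/340 = 15.7 km.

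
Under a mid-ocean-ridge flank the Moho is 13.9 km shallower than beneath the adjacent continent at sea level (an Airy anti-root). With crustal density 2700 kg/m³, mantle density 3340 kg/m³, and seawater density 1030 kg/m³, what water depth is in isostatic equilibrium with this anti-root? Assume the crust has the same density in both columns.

Replacing a thickness d of crust by seawater at the top must be balanced by replacing crust with mantle at the base: d (ρ_c − ρ_w) = a (ρ_m − ρ_c).
d = a (ρ_m − ρ_c)/(ρ_c − ρ_w) = 13.9 km × 640/1670 = 5.33 km.

5.33 km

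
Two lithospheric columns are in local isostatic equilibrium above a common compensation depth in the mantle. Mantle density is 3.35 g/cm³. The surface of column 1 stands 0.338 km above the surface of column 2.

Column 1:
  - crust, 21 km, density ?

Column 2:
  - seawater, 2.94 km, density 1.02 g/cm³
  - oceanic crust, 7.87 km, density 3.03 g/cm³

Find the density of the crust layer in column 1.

Take the compensation level at the base of the deeper column (depth z_c below the surface of column 1) and equate Σ ρ_i t_i down to z_c; mantle fills any gap and the z_c terms cancel.
Column 1: 21×ρ + (z_c − 21)×3.35
Column 2: 0.338×0 + 2.94×1.02 + 7.87×3.03 + (z_c − 0.338 − 10.81)×3.35
The z_c×3.35 term appears on both sides and cancels. Collect the known terms of each column as K = Σ(ρt)_known − 3.35 × (depth of known layers): K_1 = 0 − 3.35×21 = −70.35; K_2 = 26.8449 − 3.35×(0.338 + 10.81) = −10.5009.
Balance: K_1 + 21×ρ = K_2, so ρ = (K_2 − K_1)/21 = 59.8491/21 = 2.85 g/cm³.

2.85 g/cm³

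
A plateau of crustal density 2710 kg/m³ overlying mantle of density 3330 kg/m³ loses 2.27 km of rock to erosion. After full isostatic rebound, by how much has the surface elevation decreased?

0.423 km

Rebound u = e ρ_c/ρ_m = 2.27 km × 2710/3330 = 1.847 km.
Net surface drop = e − u = 2.27 km − 1.847 km = e (ρ_m − ρ_c)/ρ_m = 0.423 km.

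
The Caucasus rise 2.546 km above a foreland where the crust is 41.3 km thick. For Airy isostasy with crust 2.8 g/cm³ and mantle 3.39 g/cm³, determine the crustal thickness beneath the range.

Root depth r = h ρ_c / (ρ_m − ρ_c) = 2.546 km × 2.8 / 0.59 = 12.08 km.
Total thickness = T + h + r = 41.3 km + 2.546 km + 12.08 km = 55.9 km.

55.9 km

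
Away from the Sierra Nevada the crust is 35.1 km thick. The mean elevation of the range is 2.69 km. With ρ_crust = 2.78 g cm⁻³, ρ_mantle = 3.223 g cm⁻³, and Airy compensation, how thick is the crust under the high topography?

54.7 km

Root depth r = h ρ_c / (ρ_m − ρ_c) = 2.69 km × 2.78 / 0.443 = 16.88 km.
Total thickness = T + h + r = 35.1 km + 2.69 km + 16.88 km = 54.7 km.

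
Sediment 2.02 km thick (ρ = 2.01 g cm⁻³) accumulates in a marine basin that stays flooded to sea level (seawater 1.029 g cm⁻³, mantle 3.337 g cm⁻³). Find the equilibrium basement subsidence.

Submarine loading: the sediment displaces seawater, and the subsidence is in turn flooded, so s (ρ_m − ρ_w) = t (ρ_sed − ρ_w).
s = 2.02 km × (2.01 − 1.029) / (3.337 − 1.029) = 0.859 km.

0.859 km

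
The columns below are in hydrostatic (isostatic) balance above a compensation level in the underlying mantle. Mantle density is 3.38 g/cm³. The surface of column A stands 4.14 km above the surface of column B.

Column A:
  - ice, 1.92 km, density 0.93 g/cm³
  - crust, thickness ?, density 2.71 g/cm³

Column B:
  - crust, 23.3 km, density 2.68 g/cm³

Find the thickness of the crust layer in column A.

38.2 km

Take the compensation level at the base of the deeper column (depth z_c below the surface of column A) and equate Σ ρ_i t_i down to z_c; mantle fills any gap and the z_c terms cancel.
Column A: 1.92×0.93 + x×2.71 + (z_c − 1.92 − x)×3.38
Column B: 4.14×0 + 23.3×2.68 + (z_c − 4.14 − 23.3)×3.38
The z_c×3.38 term appears on both sides and cancels. Collect the known terms of each column as K = Σ(ρt)_known − 3.38 × (depth of known layers): K_A = 1.7856 − 3.38×1.92 = −4.704; K_B = 62.444 − 3.38×(4.14 + 23.3) = −30.3032.
Balance: K_A − x×(3.38 − 2.71) = K_B, so x = (K_A − K_B)/(3.38 − 2.71) = 25.5992/0.67 = 38.2 km.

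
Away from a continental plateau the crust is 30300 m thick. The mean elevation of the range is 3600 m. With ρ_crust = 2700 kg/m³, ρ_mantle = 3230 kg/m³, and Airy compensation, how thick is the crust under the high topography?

Root depth r = h ρ_c / (ρ_m − ρ_c) = 3600 m × 2700 / 530 = 18340 m.
Total thickness = T + h + r = 30300 m + 3600 m + 18340 m = 52200 m.

52200 m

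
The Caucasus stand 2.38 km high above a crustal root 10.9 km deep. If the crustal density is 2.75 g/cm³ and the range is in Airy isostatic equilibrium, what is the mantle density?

Airy balance: ρ_c h = (ρ_m − ρ_c) r → ρ_m = ρ_c (1 + h/r).
ρ_m = 2.75 × (1 + 2.38 km/10.9 km) = 3.35 g/cm³.

3.35 g/cm³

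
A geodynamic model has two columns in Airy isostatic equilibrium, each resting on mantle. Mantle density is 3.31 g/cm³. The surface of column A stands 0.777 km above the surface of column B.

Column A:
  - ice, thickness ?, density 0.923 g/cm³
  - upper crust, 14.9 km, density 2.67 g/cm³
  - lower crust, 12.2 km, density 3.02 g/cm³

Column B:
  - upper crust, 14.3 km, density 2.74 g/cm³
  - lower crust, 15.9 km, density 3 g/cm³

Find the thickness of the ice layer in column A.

1.08 km

Take the compensation level at the base of the deeper column (depth z_c below the surface of column A) and equate Σ ρ_i t_i down to z_c; mantle fills any gap and the z_c terms cancel.
Column A: x×0.923 + 14.9×2.67 + 12.2×3.02 + (z_c − 27.1 − x)×3.31
Column B: 0.777×0 + 14.3×2.74 + 15.9×3 + (z_c − 0.777 − 30.2)×3.31
The z_c×3.31 term appears on both sides and cancels. Collect the known terms of each column as K = Σ(ρt)_known − 3.31 × (depth of known layers): K_A = 76.627 − 3.31×27.1 = −13.074; K_B = 86.882 − 3.31×(0.777 + 30.2) = −15.65187.
Balance: K_A − x×(3.31 − 0.923) = K_B, so x = (K_A − K_B)/(3.31 − 0.923) = 2.57787/2.387 = 1.08 km.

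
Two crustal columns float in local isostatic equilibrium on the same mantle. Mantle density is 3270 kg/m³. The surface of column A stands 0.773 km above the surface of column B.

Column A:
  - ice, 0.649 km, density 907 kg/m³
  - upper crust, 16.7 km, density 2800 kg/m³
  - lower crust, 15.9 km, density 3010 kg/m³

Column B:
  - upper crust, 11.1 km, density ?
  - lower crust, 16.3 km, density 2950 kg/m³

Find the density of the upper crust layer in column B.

2750 kg/m³

Take the compensation level at the base of the deeper column (depth z_c below the surface of column A) and equate Σ ρ_i t_i down to z_c; mantle fills any gap and the z_c terms cancel.
Column A: 0.649×907 + 16.7×2800 + 15.9×3010 + (z_c − 33.249)×3270
Column B: 0.773×0 + 11.1×ρ + 16.3×2950 + (z_c − 0.773 − 27.4)×3270
The z_c×3270 term appears on both sides and cancels. Collect the known terms of each column as K = Σ(ρt)_known − 3270 × (depth of known layers): K_A = 95207.643 − 3270×33.249 = −13516.587; K_B = 48085 − 3270×(0.773 + 27.4) = −44040.71.
Balance: K_A = K_B + 11.1×ρ, so ρ = (K_A − K_B)/11.1 = 30524.1/11.1 = 2750 kg/m³.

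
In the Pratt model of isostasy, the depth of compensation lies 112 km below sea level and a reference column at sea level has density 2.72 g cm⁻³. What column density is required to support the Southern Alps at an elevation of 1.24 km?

2.69 g cm⁻³

Pratt balance: ρ_ref D = ρ (D + h).
ρ = ρ_ref D/(D + h) = 2.72 × 112 km/(112 km + 1.24 km) = 2.69 g cm⁻³.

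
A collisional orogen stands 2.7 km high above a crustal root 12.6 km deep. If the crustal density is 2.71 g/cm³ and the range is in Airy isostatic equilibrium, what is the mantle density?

3.29 g/cm³

Airy balance: ρ_c h = (ρ_m − ρ_c) r → ρ_m = ρ_c (1 + h/r).
ρ_m = 2.71 × (1 + 2.7 km/12.6 km) = 3.29 g/cm³.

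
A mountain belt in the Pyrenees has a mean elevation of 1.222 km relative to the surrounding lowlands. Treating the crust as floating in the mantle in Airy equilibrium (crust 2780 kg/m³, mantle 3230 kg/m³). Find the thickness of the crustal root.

Equating mass per unit area of the two columns: the weight of the topography is balanced by the buoyancy of the root, ρ_c h = (ρ_m − ρ_c) r.
r = h · ρ_c / (ρ_m − ρ_c) = 1.222 km × 2780 / (3230 − 2780) = 7.55 km.

7.55 km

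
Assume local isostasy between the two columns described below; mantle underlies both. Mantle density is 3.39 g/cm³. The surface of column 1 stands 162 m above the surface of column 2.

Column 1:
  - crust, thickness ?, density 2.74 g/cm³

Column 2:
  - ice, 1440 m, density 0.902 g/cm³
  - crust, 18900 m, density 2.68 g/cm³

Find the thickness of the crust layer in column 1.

27000 m

Take the compensation level at the base of the deeper column (depth z_c below the surface of column 1) and equate Σ ρ_i t_i down to z_c; mantle fills any gap and the z_c terms cancel.
Column 1: x×2.74 + (z_c − 0 − x)×3.39
Column 2: 162×0 + 1440×0.902 + 18900×2.68 + (z_c − 162 − 20340)×3.39
The z_c×3.39 term appears on both sides and cancels. Collect the known terms of each column as K = Σ(ρt)_known − 3.39 × (depth of known layers): K_1 = 0 − 3.39×0 = 0; K_2 = 51950.88 − 3.39×(162 + 20340) = −17550.9.
Balance: K_1 − x×(3.39 − 2.74) = K_2, so x = (K_1 − K_2)/(3.39 − 2.74) = 17550.9/0.65 = 27000 m.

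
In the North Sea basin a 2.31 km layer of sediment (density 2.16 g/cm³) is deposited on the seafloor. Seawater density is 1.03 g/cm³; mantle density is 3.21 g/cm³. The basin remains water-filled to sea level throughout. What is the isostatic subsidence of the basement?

Submarine loading: the sediment displaces seawater, and the subsidence is in turn flooded, so s (ρ_m − ρ_w) = t (ρ_sed − ρ_w).
s = 2.31 km × (2.16 − 1.03) / (3.21 − 1.03) = 1.2 km.

1.2 km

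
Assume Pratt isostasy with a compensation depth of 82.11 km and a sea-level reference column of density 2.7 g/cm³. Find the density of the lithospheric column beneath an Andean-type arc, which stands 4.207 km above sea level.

2.57 g/cm³

Pratt balance: ρ_ref D = ρ (D + h).
ρ = ρ_ref D/(D + h) = 2.7 × 82.11 km/(82.11 km + 4.207 km) = 2.57 g/cm³.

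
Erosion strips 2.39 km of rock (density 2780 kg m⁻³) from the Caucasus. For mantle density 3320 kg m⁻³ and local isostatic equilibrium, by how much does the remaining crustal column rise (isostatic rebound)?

2 km

Unloading: uplift u = e ρ_c/ρ_m = 2.39 km × 2780/3320 = 2 km.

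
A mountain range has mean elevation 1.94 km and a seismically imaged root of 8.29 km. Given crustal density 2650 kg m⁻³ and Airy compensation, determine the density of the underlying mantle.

3270 kg m⁻³

Airy balance: ρ_c h = (ρ_m − ρ_c) r → ρ_m = ρ_c (1 + h/r).
ρ_m = 2650 × (1 + 1.94 km/8.29 km) = 3270 kg m⁻³.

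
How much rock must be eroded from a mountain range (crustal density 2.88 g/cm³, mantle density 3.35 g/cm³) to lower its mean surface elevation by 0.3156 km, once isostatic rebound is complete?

2.25 km

Net drop Δ = e − u = e − e ρ_c/ρ_m = e (ρ_m − ρ_c)/ρ_m.
e = Δ ρ_m/(ρ_m − ρ_c) = 0.3156 km × 3.35/0.47 = 2.25 km.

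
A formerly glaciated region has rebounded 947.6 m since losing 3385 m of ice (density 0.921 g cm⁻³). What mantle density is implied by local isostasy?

ρ_m = ρ_ice t / u = 0.921 × 3385 m/947.6 m = 3.29 g cm⁻³.

3.29 g cm⁻³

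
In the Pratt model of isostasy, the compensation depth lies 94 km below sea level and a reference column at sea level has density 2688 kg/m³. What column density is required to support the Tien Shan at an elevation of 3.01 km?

2600 kg/m³

Pratt balance: ρ_ref D = ρ (D + h).
ρ = ρ_ref D/(D + h) = 2688 × 94 km/(94 km + 3.01 km) = 2600 kg/m³.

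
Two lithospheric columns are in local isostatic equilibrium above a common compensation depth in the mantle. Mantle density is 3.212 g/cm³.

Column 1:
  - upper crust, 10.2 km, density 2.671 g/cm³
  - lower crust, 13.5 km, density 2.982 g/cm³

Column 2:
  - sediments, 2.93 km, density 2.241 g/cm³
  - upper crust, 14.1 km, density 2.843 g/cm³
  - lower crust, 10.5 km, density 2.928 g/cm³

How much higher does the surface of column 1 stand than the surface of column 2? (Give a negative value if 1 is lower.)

For any compensation level in the mantle, the mantle terms cancel and isostasy reduces to e = (Σt_1 − Σt_2) − (Σ(ρt)_1 − Σ(ρt)_2) / ρ_m.
Σt_1 = 23.7 km; Σt_2 = 27.53 km; Σ(ρt)_1 = 67.5012; Σ(ρt)_2 = 77.39643 (in km·g/cm³).
e = (23.7 − 27.53) − (67.5012 − 77.39643) / 3.212 = −0.749 km.

−0.749 km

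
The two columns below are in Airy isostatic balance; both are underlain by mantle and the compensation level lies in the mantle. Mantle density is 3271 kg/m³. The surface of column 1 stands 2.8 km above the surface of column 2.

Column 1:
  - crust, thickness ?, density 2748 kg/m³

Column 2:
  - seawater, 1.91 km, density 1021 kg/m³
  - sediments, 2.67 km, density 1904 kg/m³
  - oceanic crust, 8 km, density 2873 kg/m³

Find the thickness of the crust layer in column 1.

38.8 km

Take the compensation level at the base of the deeper column (depth z_c below the surface of column 1) and equate Σ ρ_i t_i down to z_c; mantle fills any gap and the z_c terms cancel.
Column 1: x×2748 + (z_c − 0 − x)×3271
Column 2: 2.8×0 + 1.91×1021 + 2.67×1904 + 8×2873 + (z_c − 2.8 − 12.58)×3271
The z_c×3271 term appears on both sides and cancels. Collect the known terms of each column as K = Σ(ρt)_known − 3271 × (depth of known layers): K_1 = 0 − 3271×0 = 0; K_2 = 30017.79 − 3271×(2.8 + 12.58) = −20290.19.
Balance: K_1 − x×(3271 − 2748) = K_2, so x = (K_1 − K_2)/(3271 − 2748) = 20290.2/523 = 38.8 km.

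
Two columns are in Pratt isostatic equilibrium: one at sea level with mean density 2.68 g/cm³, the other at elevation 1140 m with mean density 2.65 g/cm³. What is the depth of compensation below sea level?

ρ_ref D = ρ (D + h) → D (ρ_ref − ρ) = ρ h.
D = ρ h/(ρ_ref − ρ) = 2.65 × 1140 m/(2.68 − 2.65) = 101000 m.

101000 m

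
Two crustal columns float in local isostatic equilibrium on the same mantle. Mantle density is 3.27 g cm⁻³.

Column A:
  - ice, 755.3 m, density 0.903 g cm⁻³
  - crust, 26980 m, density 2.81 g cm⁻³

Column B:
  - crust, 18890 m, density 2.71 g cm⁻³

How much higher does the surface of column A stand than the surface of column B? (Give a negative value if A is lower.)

For any compensation level in the mantle, the mantle terms cancel and isostasy reduces to e = (Σt_A − Σt_B) − (Σ(ρt)_A − Σ(ρt)_B) / ρ_m.
Σt_A = 27735.3 m; Σt_B = 18890 m; Σ(ρt)_A = 76495.8359; Σ(ρt)_B = 51191.9 (in m·g cm⁻³).
e = (27735.3 − 18890) − (76495.8359 − 51191.9) / 3.27 = 1110 m.

1110 m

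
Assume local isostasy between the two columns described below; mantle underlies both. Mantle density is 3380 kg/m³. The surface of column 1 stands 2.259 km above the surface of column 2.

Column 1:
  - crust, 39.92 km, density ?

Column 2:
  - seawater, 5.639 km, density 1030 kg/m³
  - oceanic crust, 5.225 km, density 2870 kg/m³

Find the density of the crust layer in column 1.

2790 kg/m³

Take the compensation level at the base of the deeper column (depth z_c below the surface of column 1) and equate Σ ρ_i t_i down to z_c; mantle fills any gap and the z_c terms cancel.
Column 1: 39.92×ρ + (z_c − 39.92)×3380
Column 2: 2.259×0 + 5.639×1030 + 5.225×2870 + (z_c − 2.259 − 10.864)×3380
The z_c×3380 term appears on both sides and cancels. Collect the known terms of each column as K = Σ(ρt)_known − 3380 × (depth of known layers): K_1 = 0 − 3380×39.92 = −134929.6; K_2 = 20803.92 − 3380×(2.259 + 10.864) = −23551.82.
Balance: K_1 + 39.92×ρ = K_2, so ρ = (K_2 − K_1)/39.92 = 111378/39.92 = 2790 kg/m³.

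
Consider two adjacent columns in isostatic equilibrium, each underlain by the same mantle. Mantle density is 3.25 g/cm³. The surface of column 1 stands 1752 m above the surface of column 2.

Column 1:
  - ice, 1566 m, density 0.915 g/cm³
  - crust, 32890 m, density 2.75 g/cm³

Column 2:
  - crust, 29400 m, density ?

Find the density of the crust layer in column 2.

Take the compensation level at the base of the deeper column (depth z_c below the surface of column 1) and equate Σ ρ_i t_i down to z_c; mantle fills any gap and the z_c terms cancel.
Column 1: 1566×0.915 + 32890×2.75 + (z_c − 34456)×3.25
Column 2: 1752×0 + 29400×ρ + (z_c − 1752 − 29400)×3.25
The z_c×3.25 term appears on both sides and cancels. Collect the known terms of each column as K = Σ(ρt)_known − 3.25 × (depth of known layers): K_1 = 91880.39 − 3.25×34456 = −20101.61; K_2 = 0 − 3.25×(1752 + 29400) = −101244.
Balance: K_1 = K_2 + 29400×ρ, so ρ = (K_1 − K_2)/29400 = 81142.4/29400 = 2.76 g/cm³.

2.76 g/cm³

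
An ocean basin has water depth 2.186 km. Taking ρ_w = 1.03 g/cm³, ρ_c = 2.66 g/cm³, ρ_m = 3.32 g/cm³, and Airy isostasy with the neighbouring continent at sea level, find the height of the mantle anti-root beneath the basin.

By Archimedes' principle applied to the lithosphere: replacing crust with seawater at the top is compensated by replacing crust with mantle at the base: d (ρ_c − ρ_w) = a (ρ_m − ρ_c).
a = d (ρ_c − ρ_w)/(ρ_m − ρ_c) = 2.186 km × 1.63/0.66 = 5.4 km.

5.4 km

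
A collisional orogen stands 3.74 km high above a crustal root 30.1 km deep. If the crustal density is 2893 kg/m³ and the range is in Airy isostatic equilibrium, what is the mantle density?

Airy balance: ρ_c h = (ρ_m − ρ_c) r → ρ_m = ρ_c (1 + h/r).
ρ_m = 2893 × (1 + 3.74 km/30.1 km) = 3250 kg/m³.

3250 kg/m³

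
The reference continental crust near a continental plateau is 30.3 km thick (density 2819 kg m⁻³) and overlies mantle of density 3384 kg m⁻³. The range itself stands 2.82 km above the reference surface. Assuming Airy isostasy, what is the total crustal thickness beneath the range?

Root depth r = h ρ_c / (ρ_m − ρ_c) = 2.82 km × 2819 / 565 = 14.07 km.
Total thickness = T + h + r = 30.3 km + 2.82 km + 14.07 km = 47.2 km.

47.2 km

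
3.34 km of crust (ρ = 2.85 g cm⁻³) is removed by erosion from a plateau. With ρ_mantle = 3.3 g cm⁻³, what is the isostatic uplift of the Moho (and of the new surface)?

Unloading: uplift u = e ρ_c/ρ_m = 3.34 km × 2.85/3.3 = 2.88 km.

2.88 km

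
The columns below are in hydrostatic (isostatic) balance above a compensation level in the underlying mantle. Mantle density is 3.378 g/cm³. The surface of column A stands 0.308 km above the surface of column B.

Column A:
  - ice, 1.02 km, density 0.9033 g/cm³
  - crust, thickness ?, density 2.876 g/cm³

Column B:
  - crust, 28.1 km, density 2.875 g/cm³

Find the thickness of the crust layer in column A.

25.2 km

Take the compensation level at the base of the deeper column (depth z_c below the surface of column A) and equate Σ ρ_i t_i down to z_c; mantle fills any gap and the z_c terms cancel.
Column A: 1.02×0.9033 + x×2.876 + (z_c − 1.02 − x)×3.378
Column B: 0.308×0 + 28.1×2.875 + (z_c − 0.308 − 28.1)×3.378
The z_c×3.378 term appears on both sides and cancels. Collect the known terms of each column as K = Σ(ρt)_known − 3.378 × (depth of known layers): K_A = 0.921366 − 3.378×1.02 = −2.524194; K_B = 80.7875 − 3.378×(0.308 + 28.1) = −15.174724.
Balance: K_A − x×(3.378 − 2.876) = K_B, so x = (K_A − K_B)/(3.378 − 2.876) = 12.6505/0.502 = 25.2 km.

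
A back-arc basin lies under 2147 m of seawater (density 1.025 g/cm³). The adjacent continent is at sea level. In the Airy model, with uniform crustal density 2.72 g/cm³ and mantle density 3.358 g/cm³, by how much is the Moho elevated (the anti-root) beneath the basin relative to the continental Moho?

In Airy isostatic equilibrium: replacing crust with seawater at the top is compensated by replacing crust with mantle at the base: d (ρ_c − ρ_w) = a (ρ_m − ρ_c).
a = d (ρ_c − ρ_w)/(ρ_m − ρ_c) = 2147 m × 1.695/0.638 = 5700 m.

5700 m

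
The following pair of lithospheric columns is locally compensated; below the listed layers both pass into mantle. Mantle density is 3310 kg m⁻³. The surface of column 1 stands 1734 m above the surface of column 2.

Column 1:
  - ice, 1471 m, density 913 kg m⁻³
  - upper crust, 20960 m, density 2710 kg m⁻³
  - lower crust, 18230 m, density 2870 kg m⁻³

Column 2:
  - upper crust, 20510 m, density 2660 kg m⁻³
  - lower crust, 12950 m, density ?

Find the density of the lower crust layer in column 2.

Take the compensation level at the base of the deeper column (depth z_c below the surface of column 1) and equate Σ ρ_i t_i down to z_c; mantle fills any gap and the z_c terms cancel.
Column 1: 1471×913 + 20960×2710 + 18230×2870 + (z_c − 40661)×3310
Column 2: 1734×0 + 20510×2660 + 12950×ρ + (z_c − 1734 − 33460)×3310
The z_c×3310 term appears on both sides and cancels. Collect the known terms of each column as K = Σ(ρt)_known − 3310 × (depth of known layers): K_1 = 110464723 − 3310×40661 = −24123187; K_2 = 54556600 − 3310×(1734 + 33460) = −61935540.
Balance: K_1 = K_2 + 12950×ρ, so ρ = (K_1 − K_2)/12950 = 37812400/12950 = 2920 kg m⁻³.

2920 kg m⁻³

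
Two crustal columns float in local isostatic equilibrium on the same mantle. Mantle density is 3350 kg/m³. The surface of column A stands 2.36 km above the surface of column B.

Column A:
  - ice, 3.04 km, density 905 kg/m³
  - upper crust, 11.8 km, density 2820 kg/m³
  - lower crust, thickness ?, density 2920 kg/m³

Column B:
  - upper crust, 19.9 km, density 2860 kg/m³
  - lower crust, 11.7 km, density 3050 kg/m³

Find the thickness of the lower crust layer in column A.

17.4 km

Take the compensation level at the base of the deeper column (depth z_c below the surface of column A) and equate Σ ρ_i t_i down to z_c; mantle fills any gap and the z_c terms cancel.
Column A: 3.04×905 + 11.8×2820 + x×2920 + (z_c − 14.84 − x)×3350
Column B: 2.36×0 + 19.9×2860 + 11.7×3050 + (z_c − 2.36 − 31.6)×3350
The z_c×3350 term appears on both sides and cancels. Collect the known terms of each column as K = Σ(ρt)_known − 3350 × (depth of known layers): K_A = 36027.2 − 3350×14.84 = −13686.8; K_B = 92599 − 3350×(2.36 + 31.6) = −21167.
Balance: K_A − x×(3350 − 2920) = K_B, so x = (K_A − K_B)/(3350 − 2920) = 7480.2/430 = 17.4 km.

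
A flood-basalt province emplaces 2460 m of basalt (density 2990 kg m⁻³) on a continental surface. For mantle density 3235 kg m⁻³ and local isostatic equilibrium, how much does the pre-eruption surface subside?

2270 m

Subaerial loading: s = t ρ_load / ρ_m.
s = 2460 m × 2990/3235 = 2270 m.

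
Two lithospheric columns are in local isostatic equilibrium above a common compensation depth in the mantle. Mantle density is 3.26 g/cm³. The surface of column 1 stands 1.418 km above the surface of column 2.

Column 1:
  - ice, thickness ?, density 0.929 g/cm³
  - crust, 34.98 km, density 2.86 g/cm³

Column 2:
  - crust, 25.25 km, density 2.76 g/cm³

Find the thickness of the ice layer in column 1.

1.4 km

Take the compensation level at the base of the deeper column (depth z_c below the surface of column 1) and equate Σ ρ_i t_i down to z_c; mantle fills any gap and the z_c terms cancel.
Column 1: x×0.929 + 34.98×2.86 + (z_c − 34.98 − x)×3.26
Column 2: 1.418×0 + 25.25×2.76 + (z_c − 1.418 − 25.25)×3.26
The z_c×3.26 term appears on both sides and cancels. Collect the known terms of each column as K = Σ(ρt)_known − 3.26 × (depth of known layers): K_1 = 100.0428 − 3.26×34.98 = −13.992; K_2 = 69.69 − 3.26×(1.418 + 25.25) = −17.24768.
Balance: K_1 − x×(3.26 − 0.929) = K_2, so x = (K_1 − K_2)/(3.26 − 0.929) = 3.25568/2.331 = 1.4 km.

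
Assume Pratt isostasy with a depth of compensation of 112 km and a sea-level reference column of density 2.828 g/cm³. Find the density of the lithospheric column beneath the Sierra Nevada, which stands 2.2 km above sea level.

Pratt balance: ρ_ref D = ρ (D + h).
ρ = ρ_ref D/(D + h) = 2.828 × 112 km/(112 km + 2.2 km) = 2.77 g/cm³.

2.77 g/cm³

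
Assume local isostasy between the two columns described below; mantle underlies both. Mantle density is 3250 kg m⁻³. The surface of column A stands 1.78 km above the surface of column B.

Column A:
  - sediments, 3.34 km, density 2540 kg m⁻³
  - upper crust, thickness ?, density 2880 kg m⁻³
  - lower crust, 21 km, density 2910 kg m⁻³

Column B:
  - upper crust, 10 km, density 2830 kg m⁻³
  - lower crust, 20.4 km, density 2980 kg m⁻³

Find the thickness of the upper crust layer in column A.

Take the compensation level at the base of the deeper column (depth z_c below the surface of column A) and equate Σ ρ_i t_i down to z_c; mantle fills any gap and the z_c terms cancel.
Column A: 3.34×2540 + x×2880 + 21×2910 + (z_c − 24.34 − x)×3250
Column B: 1.78×0 + 10×2830 + 20.4×2980 + (z_c − 1.78 − 30.4)×3250
The z_c×3250 term appears on both sides and cancels. Collect the known terms of each column as K = Σ(ρt)_known − 3250 × (depth of known layers): K_A = 69593.6 − 3250×24.34 = −9511.4; K_B = 89092 − 3250×(1.78 + 30.4) = −15493.
Balance: K_A − x×(3250 − 2880) = K_B, so x = (K_A − K_B)/(3250 − 2880) = 5981.6/370 = 16.2 km.

16.2 km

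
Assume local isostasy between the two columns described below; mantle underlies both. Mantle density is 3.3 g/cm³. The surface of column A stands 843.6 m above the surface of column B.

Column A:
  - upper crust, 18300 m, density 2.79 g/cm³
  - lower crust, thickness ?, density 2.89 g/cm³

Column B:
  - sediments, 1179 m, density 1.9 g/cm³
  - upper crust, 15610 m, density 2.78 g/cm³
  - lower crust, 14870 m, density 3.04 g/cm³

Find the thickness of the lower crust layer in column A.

17300 m

Take the compensation level at the base of the deeper column (depth z_c below the surface of column A) and equate Σ ρ_i t_i down to z_c; mantle fills any gap and the z_c terms cancel.
Column A: 18300×2.79 + x×2.89 + (z_c − 18300 − x)×3.3
Column B: 843.6×0 + 1179×1.9 + 15610×2.78 + 14870×3.04 + (z_c − 843.6 − 31659)×3.3
The z_c×3.3 term appears on both sides and cancels. Collect the known terms of each column as K = Σ(ρt)_known − 3.3 × (depth of known layers): K_A = 51057 − 3.3×18300 = −9333; K_B = 90840.7 − 3.3×(843.6 + 31659) = −16417.88.
Balance: K_A − x×(3.3 − 2.89) = K_B, so x = (K_A − K_B)/(3.3 − 2.89) = 7084.88/0.41 = 17300 m.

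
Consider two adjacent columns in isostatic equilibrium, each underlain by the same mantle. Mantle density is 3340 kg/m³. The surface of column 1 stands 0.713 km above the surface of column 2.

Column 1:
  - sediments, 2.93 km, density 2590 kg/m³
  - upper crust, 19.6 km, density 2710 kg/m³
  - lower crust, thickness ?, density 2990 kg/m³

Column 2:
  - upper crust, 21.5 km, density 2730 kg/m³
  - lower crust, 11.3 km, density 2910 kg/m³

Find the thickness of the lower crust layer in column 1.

16.6 km

Take the compensation level at the base of the deeper column (depth z_c below the surface of column 1) and equate Σ ρ_i t_i down to z_c; mantle fills any gap and the z_c terms cancel.
Column 1: 2.93×2590 + 19.6×2710 + x×2990 + (z_c − 22.53 − x)×3340
Column 2: 0.713×0 + 21.5×2730 + 11.3×2910 + (z_c − 0.713 − 32.8)×3340
The z_c×3340 term appears on both sides and cancels. Collect the known terms of each column as K = Σ(ρt)_known − 3340 × (depth of known layers): K_1 = 60704.7 − 3340×22.53 = −14545.5; K_2 = 91578 − 3340×(0.713 + 32.8) = −20355.42.
Balance: K_1 − x×(3340 − 2990) = K_2, so x = (K_1 − K_2)/(3340 − 2990) = 5809.92/350 = 16.6 km.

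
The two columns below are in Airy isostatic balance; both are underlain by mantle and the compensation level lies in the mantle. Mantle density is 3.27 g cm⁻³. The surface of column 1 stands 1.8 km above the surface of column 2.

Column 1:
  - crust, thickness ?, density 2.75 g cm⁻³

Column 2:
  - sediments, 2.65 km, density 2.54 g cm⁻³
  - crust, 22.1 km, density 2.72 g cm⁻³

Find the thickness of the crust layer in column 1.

Take the compensation level at the base of the deeper column (depth z_c below the surface of column 1) and equate Σ ρ_i t_i down to z_c; mantle fills any gap and the z_c terms cancel.
Column 1: x×2.75 + (z_c − 0 − x)×3.27
Column 2: 1.8×0 + 2.65×2.54 + 22.1×2.72 + (z_c − 1.8 − 24.75)×3.27
The z_c×3.27 term appears on both sides and cancels. Collect the known terms of each column as K = Σ(ρt)_known − 3.27 × (depth of known layers): K_1 = 0 − 3.27×0 = 0; K_2 = 66.843 − 3.27×(1.8 + 24.75) = −19.9755.
Balance: K_1 − x×(3.27 − 2.75) = K_2, so x = (K_1 − K_2)/(3.27 − 2.75) = 19.9755/0.52 = 38.4 km.

38.4 km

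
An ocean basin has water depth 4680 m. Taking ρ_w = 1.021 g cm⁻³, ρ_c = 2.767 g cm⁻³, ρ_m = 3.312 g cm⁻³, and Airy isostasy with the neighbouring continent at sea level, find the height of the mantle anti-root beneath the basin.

Isostatic balance requires: replacing crust with seawater at the top is compensated by replacing crust with mantle at the base: d (ρ_c − ρ_w) = a (ρ_m − ρ_c).
a = d (ρ_c − ρ_w)/(ρ_m − ρ_c) = 4680 m × 1.746/0.545 = 15000 m.

15000 m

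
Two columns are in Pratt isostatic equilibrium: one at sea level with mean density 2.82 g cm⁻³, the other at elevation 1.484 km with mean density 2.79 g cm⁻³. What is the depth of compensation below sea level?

138 km

ρ_ref D = ρ (D + h) → D (ρ_ref − ρ) = ρ h.
D = ρ h/(ρ_ref − ρ) = 2.79 × 1.484 km/(2.82 − 2.79) = 138 km.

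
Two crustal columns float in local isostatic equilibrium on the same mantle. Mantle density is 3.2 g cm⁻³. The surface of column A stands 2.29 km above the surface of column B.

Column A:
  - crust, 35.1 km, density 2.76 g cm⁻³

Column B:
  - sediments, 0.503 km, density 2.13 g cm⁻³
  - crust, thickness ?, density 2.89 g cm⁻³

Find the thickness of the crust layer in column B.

Take the compensation level at the base of the deeper column (depth z_c below the surface of column A) and equate Σ ρ_i t_i down to z_c; mantle fills any gap and the z_c terms cancel.
Column A: 35.1×2.76 + (z_c − 35.1)×3.2
Column B: 2.29×0 + 0.503×2.13 + x×2.89 + (z_c − 2.29 − 0.503 − x)×3.2
The z_c×3.2 term appears on both sides and cancels. Collect the known terms of each column as K = Σ(ρt)_known − 3.2 × (depth of known layers): K_A = 96.876 − 3.2×35.1 = −15.444; K_B = 1.07139 − 3.2×(2.29 + 0.503) = −7.86621.
Balance: K_A = K_B − x×(3.2 − 2.89), so x = (K_B − K_A)/(3.2 − 2.89) = 7.57779/0.31 = 24.4 km.

24.4 km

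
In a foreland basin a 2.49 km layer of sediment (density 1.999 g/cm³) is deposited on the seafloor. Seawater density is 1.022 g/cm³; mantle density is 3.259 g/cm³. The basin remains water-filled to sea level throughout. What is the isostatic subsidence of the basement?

1.09 km

Submarine loading: the sediment displaces seawater, and the subsidence is in turn flooded, so s (ρ_m − ρ_w) = t (ρ_sed − ρ_w).
s = 2.49 km × (1.999 − 1.022) / (3.259 − 1.022) = 1.09 km.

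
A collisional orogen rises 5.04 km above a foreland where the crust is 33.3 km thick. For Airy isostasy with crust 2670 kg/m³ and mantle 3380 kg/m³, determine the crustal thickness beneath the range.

57.3 km

Root depth r = h ρ_c / (ρ_m − ρ_c) = 5.04 km × 2670 / 710 = 18.95 km.
Total thickness = T + h + r = 33.3 km + 5.04 km + 18.95 km = 57.3 km.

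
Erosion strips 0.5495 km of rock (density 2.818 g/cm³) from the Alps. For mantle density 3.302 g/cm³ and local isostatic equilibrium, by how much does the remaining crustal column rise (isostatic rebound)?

Unloading: uplift u = e ρ_c/ρ_m = 0.5495 km × 2.818/3.302 = 0.469 km.

0.469 km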